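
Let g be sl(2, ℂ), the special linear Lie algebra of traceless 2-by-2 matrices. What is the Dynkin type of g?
A_1 (sl(2))

This is sl(2), which has dimension 2^2 - 1 = 3 and rank 2 - 1 = 1 (a Cartan subalgebra is the diagonal traceless matrices). In the classification of classical Lie algebras, the special linear algebra sl(n+1) has type A_n; here n = 1, so the Dynkin diagram is a chain of 1 nodes with single edges (A_1). Hence the type is A_1.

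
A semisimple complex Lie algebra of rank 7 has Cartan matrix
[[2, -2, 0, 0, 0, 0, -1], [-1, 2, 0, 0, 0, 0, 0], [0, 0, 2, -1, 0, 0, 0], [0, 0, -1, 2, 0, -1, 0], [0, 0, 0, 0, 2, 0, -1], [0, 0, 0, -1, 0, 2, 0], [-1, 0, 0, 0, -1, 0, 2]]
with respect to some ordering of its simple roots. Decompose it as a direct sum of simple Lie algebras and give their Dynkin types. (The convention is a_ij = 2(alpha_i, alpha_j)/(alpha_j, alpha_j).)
The diagram associated to this matrix has two connected components: the simple roots {alpha_3, alpha_4, alpha_6} form a chain of 3 nodes with single edges (A_3), and {alpha_1, alpha_2, alpha_5, alpha_7} form a chain of 4 nodes with a double edge at one end; the terminal node there is the unique short simple root (B_4). A semisimple Lie algebra decomposes uniquely as the direct sum of simple ideals, one per connected component of its Dynkin diagram, so g ≅ A_3 ⊕ B_4 (dimension 15 + 36 = 51).

A3 + B4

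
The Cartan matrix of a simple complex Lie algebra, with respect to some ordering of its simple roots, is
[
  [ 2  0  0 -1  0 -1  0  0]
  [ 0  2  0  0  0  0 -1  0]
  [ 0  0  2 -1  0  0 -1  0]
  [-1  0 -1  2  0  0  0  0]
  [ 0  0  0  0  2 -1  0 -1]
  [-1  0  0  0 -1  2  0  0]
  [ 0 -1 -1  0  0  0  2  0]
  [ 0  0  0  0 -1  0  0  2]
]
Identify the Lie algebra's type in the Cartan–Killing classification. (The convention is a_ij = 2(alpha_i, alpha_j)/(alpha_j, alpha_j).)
The matrix has rank 8 with 2's on the diagonal. Reading the off-diagonal entries as Dynkin edges (a single edge where a_ij = a_ji = -1; a double or triple edge where a_ij * a_ji = 2 or 3), the diagram is a chain of 8 nodes with single edges (A_8). One simple-root ordering that puts it in standard form is (alpha_2, alpha_7, alpha_3, alpha_4, alpha_1, alpha_6, alpha_5, alpha_8). So the algebra is type A_8, i.e. sl(9).

type A_8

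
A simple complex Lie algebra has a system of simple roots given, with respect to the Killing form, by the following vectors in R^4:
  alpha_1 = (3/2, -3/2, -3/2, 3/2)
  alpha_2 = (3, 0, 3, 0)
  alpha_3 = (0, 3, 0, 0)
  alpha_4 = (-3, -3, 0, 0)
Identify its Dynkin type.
F_4

Compute the Cartan integers a_ij = 2(alpha_i, alpha_j)/(alpha_j, alpha_j); the resulting 4x4 Cartan matrix is
[[2, 0, -1, 0], [0, 2, 0, -1], [-1, 0, 2, -1], [0, -1, -2, 2]].
The roots have two lengths (squared-length ratio 2:1); the short ones are alpha_{1,3}. The associated Dynkin diagram is a chain of 4 nodes with a double edge between the middle two (F_4), so the type is F_4.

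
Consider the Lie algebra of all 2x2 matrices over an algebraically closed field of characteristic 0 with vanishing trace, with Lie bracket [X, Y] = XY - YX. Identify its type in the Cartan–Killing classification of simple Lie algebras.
A_1

This is sl(2), which has dimension 2^2 - 1 = 3 and rank 2 - 1 = 1 (a Cartan subalgebra is the diagonal traceless matrices). In the classification of classical Lie algebras, the special linear algebra sl(n+1) has type A_n; here n = 1, so the Dynkin diagram is a chain of 1 nodes with single edges (A_1). Hence the type is A_1.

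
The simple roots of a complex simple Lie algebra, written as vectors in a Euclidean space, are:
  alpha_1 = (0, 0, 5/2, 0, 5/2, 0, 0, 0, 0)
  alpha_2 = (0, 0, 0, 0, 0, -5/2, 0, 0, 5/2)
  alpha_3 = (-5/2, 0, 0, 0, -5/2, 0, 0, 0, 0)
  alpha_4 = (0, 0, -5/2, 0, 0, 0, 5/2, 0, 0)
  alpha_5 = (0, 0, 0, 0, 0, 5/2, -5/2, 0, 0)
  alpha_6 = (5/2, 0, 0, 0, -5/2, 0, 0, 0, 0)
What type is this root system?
Compute the Cartan integers a_ij = 2(alpha_i, alpha_j)/(alpha_j, alpha_j); the resulting 6x6 Cartan matrix is
[[2, 0, -1, -1, 0, -1], [0, 2, 0, 0, -1, 0], [-1, 0, 2, 0, 0, 0], [-1, 0, 0, 2, -1, 0], [0, -1, 0, -1, 2, 0], [-1, 0, 0, 0, 0, 2]].
All simple roots have the same length, so the diagram is simply laced. The associated Dynkin diagram is a chain of 4 nodes with a fork of two nodes at one end (D_6), so the type is D_6 (the algebra so(12)).

type D_6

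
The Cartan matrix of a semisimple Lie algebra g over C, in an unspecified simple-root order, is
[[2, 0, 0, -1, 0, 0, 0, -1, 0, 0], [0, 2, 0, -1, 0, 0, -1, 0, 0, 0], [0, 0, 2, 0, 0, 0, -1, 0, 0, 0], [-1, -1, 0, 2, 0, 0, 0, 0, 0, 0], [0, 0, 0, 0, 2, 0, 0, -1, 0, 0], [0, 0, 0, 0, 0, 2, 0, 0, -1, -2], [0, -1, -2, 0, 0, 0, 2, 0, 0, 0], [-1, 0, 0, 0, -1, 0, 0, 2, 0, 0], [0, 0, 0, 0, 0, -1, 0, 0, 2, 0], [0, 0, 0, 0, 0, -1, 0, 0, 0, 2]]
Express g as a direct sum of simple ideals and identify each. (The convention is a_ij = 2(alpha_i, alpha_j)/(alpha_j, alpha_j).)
B3 ⊕ B7

The diagram associated to this matrix has two connected components: the simple roots {alpha_6, alpha_9, alpha_10} form a chain of 3 nodes with a double edge at one end; the terminal node there is the unique short simple root (B_3), and {alpha_1, alpha_2, alpha_3, alpha_4, alpha_5, alpha_7, alpha_8} form a chain of 7 nodes with a double edge at one end; the terminal node there is the unique short simple root (B_7). A semisimple Lie algebra decomposes uniquely as the direct sum of simple ideals, one per connected component of its Dynkin diagram, so g ≅ B_3 ⊕ B_7 (dimension 21 + 105 = 126).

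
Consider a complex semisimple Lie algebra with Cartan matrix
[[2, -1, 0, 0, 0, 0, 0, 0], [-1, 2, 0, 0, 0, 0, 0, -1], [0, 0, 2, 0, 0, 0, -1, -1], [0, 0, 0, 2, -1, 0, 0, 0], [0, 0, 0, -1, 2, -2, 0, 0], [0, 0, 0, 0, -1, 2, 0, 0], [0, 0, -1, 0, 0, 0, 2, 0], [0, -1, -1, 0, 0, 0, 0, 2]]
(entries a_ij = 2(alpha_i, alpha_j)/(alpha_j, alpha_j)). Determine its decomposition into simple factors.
The diagram associated to this matrix has two connected components: the simple roots {alpha_1, alpha_2, alpha_3, alpha_7, alpha_8} form a chain of 5 nodes with single edges (A_5), and {alpha_4, alpha_5, alpha_6} form a chain of 3 nodes with a double edge at one end; the terminal node there is the unique short simple root (B_3). A semisimple Lie algebra decomposes uniquely as the direct sum of simple ideals, one per connected component of its Dynkin diagram, so g ≅ A_5 ⊕ B_3 (dimension 35 + 21 = 56).

A5 + B3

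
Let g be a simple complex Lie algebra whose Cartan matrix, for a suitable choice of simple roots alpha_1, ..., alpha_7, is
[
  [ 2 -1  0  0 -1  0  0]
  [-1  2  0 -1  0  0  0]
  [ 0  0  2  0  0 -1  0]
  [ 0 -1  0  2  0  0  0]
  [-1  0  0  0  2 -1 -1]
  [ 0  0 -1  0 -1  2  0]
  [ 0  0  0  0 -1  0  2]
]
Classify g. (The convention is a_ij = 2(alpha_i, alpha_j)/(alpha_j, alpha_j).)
The matrix has rank 7 with 2's on the diagonal. Reading the off-diagonal entries as Dynkin edges (a single edge where a_ij = a_ji = -1; a double or triple edge where a_ij * a_ji = 2 or 3), the diagram is a chain of 6 nodes with one extra node attached to the third node from one end (E_7). One simple-root ordering that puts it in standard form is (alpha_3, alpha_7, alpha_6, alpha_5, alpha_1, alpha_2, alpha_4). So the algebra is type E_7.

E_7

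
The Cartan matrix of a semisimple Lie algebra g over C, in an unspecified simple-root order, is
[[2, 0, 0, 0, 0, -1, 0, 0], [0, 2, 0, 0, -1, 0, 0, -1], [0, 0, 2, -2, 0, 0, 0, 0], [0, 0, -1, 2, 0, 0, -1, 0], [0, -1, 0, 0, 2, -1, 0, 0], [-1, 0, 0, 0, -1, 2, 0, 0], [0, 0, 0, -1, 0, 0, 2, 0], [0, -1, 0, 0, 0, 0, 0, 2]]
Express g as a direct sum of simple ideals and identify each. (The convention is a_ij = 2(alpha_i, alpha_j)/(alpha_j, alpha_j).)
A_5 (sl(6)) + C_3 (sp(6))

The diagram associated to this matrix has two connected components: the simple roots {alpha_1, alpha_2, alpha_5, alpha_6, alpha_8} form a chain of 5 nodes with single edges (A_5), and {alpha_3, alpha_4, alpha_7} form a chain of 3 nodes with a double edge at one end; the terminal node there is the unique long simple root (C_3). A semisimple Lie algebra decomposes uniquely as the direct sum of simple ideals, one per connected component of its Dynkin diagram, so g ≅ A_5 ⊕ C_3 (dimension 35 + 21 = 56).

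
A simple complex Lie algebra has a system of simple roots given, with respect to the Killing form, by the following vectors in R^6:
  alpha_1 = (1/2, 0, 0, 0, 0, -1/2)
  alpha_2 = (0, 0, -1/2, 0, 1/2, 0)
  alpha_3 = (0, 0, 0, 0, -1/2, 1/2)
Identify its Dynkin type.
Compute the Cartan integers a_ij = 2(alpha_i, alpha_j)/(alpha_j, alpha_j); the resulting 3x3 Cartan matrix is
[[2, 0, -1], [0, 2, -1], [-1, -1, 2]].
All simple roots have the same length, so the diagram is simply laced. The associated Dynkin diagram is a chain of 3 nodes with single edges (A_3), so the type is A_3 (the algebra sl(4)).

A_3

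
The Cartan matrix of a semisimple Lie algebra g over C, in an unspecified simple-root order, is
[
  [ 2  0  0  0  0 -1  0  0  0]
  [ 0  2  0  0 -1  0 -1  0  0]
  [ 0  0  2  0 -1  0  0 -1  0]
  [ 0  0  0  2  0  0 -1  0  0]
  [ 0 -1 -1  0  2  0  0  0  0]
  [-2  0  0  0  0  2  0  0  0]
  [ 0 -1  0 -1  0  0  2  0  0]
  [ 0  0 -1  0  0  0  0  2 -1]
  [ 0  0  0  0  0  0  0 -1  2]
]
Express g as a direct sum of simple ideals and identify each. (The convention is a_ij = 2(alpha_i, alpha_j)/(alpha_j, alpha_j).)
The diagram associated to this matrix has two connected components: the simple roots {alpha_2, alpha_3, alpha_4, alpha_5, alpha_7, alpha_8, alpha_9} form a chain of 7 nodes with single edges (A_7), and {alpha_1, alpha_6} form a chain of 2 nodes with a double edge at one end; the terminal node there is the unique short simple root (B_2). A semisimple Lie algebra decomposes uniquely as the direct sum of simple ideals, one per connected component of its Dynkin diagram, so g ≅ A_7 ⊕ B_2 (dimension 63 + 10 = 73).

A_7 (sl(8)) + B_2 (so(5))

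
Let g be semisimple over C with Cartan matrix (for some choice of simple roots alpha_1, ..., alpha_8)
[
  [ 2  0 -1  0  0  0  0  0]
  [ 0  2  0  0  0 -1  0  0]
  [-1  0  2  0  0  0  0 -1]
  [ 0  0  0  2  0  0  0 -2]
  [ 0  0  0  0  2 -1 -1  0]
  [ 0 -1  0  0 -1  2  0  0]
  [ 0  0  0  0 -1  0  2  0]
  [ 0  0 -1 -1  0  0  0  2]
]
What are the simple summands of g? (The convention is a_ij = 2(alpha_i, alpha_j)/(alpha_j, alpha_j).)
The diagram associated to this matrix has two connected components: the simple roots {alpha_2, alpha_5, alpha_6, alpha_7} form a chain of 4 nodes with single edges (A_4), and {alpha_1, alpha_3, alpha_4, alpha_8} form a chain of 4 nodes with a double edge at one end; the terminal node there is the unique long simple root (C_4). A semisimple Lie algebra decomposes uniquely as the direct sum of simple ideals, one per connected component of its Dynkin diagram, so g ≅ A_4 ⊕ C_4 (dimension 24 + 36 = 60).

A_4 ⊕ C_4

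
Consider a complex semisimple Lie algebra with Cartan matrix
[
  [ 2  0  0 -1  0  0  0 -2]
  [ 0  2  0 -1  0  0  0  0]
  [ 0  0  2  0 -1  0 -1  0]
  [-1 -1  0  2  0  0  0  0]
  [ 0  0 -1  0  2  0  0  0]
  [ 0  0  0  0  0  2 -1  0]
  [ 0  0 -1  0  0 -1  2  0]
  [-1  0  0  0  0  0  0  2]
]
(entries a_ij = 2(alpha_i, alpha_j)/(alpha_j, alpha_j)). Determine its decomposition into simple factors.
A_4 (sl(5)) + B_4 (so(9))

The diagram associated to this matrix has two connected components: the simple roots {alpha_3, alpha_5, alpha_6, alpha_7} form a chain of 4 nodes with single edges (A_4), and {alpha_1, alpha_2, alpha_4, alpha_8} form a chain of 4 nodes with a double edge at one end; the terminal node there is the unique short simple root (B_4). A semisimple Lie algebra decomposes uniquely as the direct sum of simple ideals, one per connected component of its Dynkin diagram, so g ≅ A_4 ⊕ B_4 (dimension 24 + 36 = 60).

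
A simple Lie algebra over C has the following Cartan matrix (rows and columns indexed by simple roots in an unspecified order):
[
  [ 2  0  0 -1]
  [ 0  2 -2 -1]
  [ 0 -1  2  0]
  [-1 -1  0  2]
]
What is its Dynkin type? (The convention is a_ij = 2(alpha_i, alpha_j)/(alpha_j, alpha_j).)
The matrix has rank 4 with 2's on the diagonal. Reading the off-diagonal entries as Dynkin edges (a single edge where a_ij = a_ji = -1; a double or triple edge where a_ij * a_ji = 2 or 3), the diagram is a chain of 4 nodes with a double edge at one end; the terminal node there is the unique short simple root (B_4). One simple-root ordering that puts it in standard form is (alpha_1, alpha_4, alpha_2, alpha_3). So the algebra is type B_4, i.e. so(9).

B_4 (so(9))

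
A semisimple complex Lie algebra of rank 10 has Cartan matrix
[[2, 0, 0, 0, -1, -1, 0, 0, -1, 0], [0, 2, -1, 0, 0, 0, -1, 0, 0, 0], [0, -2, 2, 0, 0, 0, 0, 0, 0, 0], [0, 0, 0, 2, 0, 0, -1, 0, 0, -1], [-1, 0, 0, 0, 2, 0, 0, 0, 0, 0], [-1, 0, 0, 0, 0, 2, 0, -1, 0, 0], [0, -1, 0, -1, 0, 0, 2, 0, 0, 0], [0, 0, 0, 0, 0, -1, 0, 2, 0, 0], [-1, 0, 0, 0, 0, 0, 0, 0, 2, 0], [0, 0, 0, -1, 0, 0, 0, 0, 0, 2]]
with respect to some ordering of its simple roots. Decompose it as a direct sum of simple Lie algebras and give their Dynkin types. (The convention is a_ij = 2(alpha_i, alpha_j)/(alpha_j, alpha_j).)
The diagram associated to this matrix has two connected components: the simple roots {alpha_2, alpha_3, alpha_4, alpha_7, alpha_10} form a chain of 5 nodes with a double edge at one end; the terminal node there is the unique long simple root (C_5), and {alpha_1, alpha_5, alpha_6, alpha_8, alpha_9} form a chain of 3 nodes with a fork of two nodes at one end (D_5). A semisimple Lie algebra decomposes uniquely as the direct sum of simple ideals, one per connected component of its Dynkin diagram, so g ≅ C_5 ⊕ D_5 (dimension 55 + 45 = 100).

type C_5 + type D_5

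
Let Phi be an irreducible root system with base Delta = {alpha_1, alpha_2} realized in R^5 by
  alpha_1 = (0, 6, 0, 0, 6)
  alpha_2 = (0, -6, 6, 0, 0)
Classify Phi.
Compute the Cartan integers a_ij = 2(alpha_i, alpha_j)/(alpha_j, alpha_j); the resulting 2x2 Cartan matrix is
[[2, -1], [-1, 2]].
All simple roots have the same length, so the diagram is simply laced. The associated Dynkin diagram is a chain of 2 nodes with single edges (A_2), so the type is A_2 (the algebra sl(3)).

A2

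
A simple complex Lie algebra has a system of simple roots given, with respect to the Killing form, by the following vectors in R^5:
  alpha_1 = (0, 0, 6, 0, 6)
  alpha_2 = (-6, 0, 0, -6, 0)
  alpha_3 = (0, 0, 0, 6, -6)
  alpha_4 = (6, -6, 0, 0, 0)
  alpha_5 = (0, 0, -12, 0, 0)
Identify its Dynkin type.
C5

Compute the Cartan integers a_ij = 2(alpha_i, alpha_j)/(alpha_j, alpha_j); the resulting 5x5 Cartan matrix is
[[2, 0, -1, 0, -1], [0, 2, -1, -1, 0], [-1, -1, 2, 0, 0], [0, -1, 0, 2, 0], [-2, 0, 0, 0, 2]].
The roots have two lengths (squared-length ratio 2:1); the short ones are alpha_{1,2,3,4}. The associated Dynkin diagram is a chain of 5 nodes with a double edge at one end; the terminal node there is the unique long simple root (C_5), so the type is C_5 (the algebra sp(10)).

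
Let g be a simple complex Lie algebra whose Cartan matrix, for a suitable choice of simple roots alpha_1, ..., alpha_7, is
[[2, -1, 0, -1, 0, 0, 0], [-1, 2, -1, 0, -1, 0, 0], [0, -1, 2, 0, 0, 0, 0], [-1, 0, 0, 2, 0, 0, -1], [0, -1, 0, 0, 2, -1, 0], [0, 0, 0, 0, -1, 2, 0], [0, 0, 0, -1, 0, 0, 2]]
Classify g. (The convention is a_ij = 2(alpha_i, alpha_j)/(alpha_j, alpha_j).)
type E_7

The matrix has rank 7 with 2's on the diagonal. Reading the off-diagonal entries as Dynkin edges (a single edge where a_ij = a_ji = -1; a double or triple edge where a_ij * a_ji = 2 or 3), the diagram is a chain of 6 nodes with one extra node attached to the third node from one end (E_7). One simple-root ordering that puts it in standard form is (alpha_6, alpha_3, alpha_5, alpha_2, alpha_1, alpha_4, alpha_7). So the algebra is type E_7.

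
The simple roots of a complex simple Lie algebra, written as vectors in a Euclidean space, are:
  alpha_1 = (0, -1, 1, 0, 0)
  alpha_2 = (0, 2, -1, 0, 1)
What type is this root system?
type G_2

Compute the Cartan integers a_ij = 2(alpha_i, alpha_j)/(alpha_j, alpha_j); the resulting 2x2 Cartan matrix is
[[2, -1], [-3, 2]].
The roots have two lengths (squared-length ratio 3:1); the short ones are alpha_{1}. The associated Dynkin diagram is two nodes joined by a triple edge (G_2), so the type is G_2.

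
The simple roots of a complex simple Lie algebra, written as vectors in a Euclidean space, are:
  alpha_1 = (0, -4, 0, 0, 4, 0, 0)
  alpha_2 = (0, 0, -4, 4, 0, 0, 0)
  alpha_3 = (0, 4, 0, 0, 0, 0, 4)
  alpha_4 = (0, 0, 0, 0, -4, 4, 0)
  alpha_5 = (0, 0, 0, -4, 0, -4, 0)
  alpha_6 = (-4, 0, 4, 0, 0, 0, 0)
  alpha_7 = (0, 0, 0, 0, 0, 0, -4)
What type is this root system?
Compute the Cartan integers a_ij = 2(alpha_i, alpha_j)/(alpha_j, alpha_j); the resulting 7x7 Cartan matrix is
[[2, 0, -1, -1, 0, 0, 0], [0, 2, 0, 0, -1, -1, 0], [-1, 0, 2, 0, 0, 0, -2], [-1, 0, 0, 2, -1, 0, 0], [0, -1, 0, -1, 2, 0, 0], [0, -1, 0, 0, 0, 2, 0], [0, 0, -1, 0, 0, 0, 2]].
The roots have two lengths (squared-length ratio 2:1); the short ones are alpha_{7}. The associated Dynkin diagram is a chain of 7 nodes with a double edge at one end; the terminal node there is the unique short simple root (B_7), so the type is B_7 (the algebra so(15)).

B7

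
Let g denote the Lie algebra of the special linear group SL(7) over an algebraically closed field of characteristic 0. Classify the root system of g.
type A_6

This is sl(7), which has dimension 7^2 - 1 = 48 and rank 7 - 1 = 6 (a Cartan subalgebra is the diagonal traceless matrices). In the classification of classical Lie algebras, the special linear algebra sl(n+1) has type A_n; here n = 6, so the Dynkin diagram is a chain of 6 nodes with single edges (A_6). Hence the type is A_6.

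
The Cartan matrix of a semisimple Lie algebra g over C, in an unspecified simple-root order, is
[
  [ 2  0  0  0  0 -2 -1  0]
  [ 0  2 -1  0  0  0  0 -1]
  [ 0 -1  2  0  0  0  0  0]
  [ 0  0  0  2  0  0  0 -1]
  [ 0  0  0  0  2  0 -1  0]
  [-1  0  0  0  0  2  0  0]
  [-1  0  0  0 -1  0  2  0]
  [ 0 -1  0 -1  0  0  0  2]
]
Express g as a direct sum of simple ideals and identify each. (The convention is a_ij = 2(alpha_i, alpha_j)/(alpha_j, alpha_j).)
A4 ⊕ B4

The diagram associated to this matrix has two connected components: the simple roots {alpha_2, alpha_3, alpha_4, alpha_8} form a chain of 4 nodes with single edges (A_4), and {alpha_1, alpha_5, alpha_6, alpha_7} form a chain of 4 nodes with a double edge at one end; the terminal node there is the unique short simple root (B_4). A semisimple Lie algebra decomposes uniquely as the direct sum of simple ideals, one per connected component of its Dynkin diagram, so g ≅ A_4 ⊕ B_4 (dimension 24 + 36 = 60).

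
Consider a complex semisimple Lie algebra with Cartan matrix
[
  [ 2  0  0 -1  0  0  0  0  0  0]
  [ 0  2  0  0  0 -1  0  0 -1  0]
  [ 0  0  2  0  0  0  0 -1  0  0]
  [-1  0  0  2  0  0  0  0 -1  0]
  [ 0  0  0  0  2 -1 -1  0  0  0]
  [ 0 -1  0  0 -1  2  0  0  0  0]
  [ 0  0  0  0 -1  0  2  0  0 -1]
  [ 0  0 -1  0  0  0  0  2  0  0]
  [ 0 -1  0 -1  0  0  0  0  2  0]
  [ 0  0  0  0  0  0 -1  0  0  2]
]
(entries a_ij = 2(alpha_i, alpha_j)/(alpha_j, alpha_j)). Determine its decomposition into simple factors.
type A_2 ⊕ type A_8

The diagram associated to this matrix has two connected components: the simple roots {alpha_3, alpha_8} form a chain of 2 nodes with single edges (A_2), and {alpha_1, alpha_2, alpha_4, alpha_5, alpha_6, alpha_7, alpha_9, alpha_10} form a chain of 8 nodes with single edges (A_8). A semisimple Lie algebra decomposes uniquely as the direct sum of simple ideals, one per connected component of its Dynkin diagram, so g ≅ A_2 ⊕ A_8 (dimension 8 + 80 = 88).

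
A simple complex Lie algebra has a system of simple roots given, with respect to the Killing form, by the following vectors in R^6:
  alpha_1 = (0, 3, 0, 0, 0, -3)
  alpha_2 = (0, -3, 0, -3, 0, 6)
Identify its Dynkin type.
G_2

Compute the Cartan integers a_ij = 2(alpha_i, alpha_j)/(alpha_j, alpha_j); the resulting 2x2 Cartan matrix is
[[2, -1], [-3, 2]].
The roots have two lengths (squared-length ratio 3:1); the short ones are alpha_{1}. The associated Dynkin diagram is two nodes joined by a triple edge (G_2), so the type is G_2.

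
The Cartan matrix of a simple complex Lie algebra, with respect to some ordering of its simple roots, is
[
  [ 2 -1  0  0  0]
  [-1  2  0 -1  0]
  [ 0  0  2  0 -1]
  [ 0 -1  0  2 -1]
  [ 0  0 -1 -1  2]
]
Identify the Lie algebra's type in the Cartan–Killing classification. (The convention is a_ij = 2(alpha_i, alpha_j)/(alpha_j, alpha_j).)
The matrix has rank 5 with 2's on the diagonal. Reading the off-diagonal entries as Dynkin edges (a single edge where a_ij = a_ji = -1; a double or triple edge where a_ij * a_ji = 2 or 3), the diagram is a chain of 5 nodes with single edges (A_5). One simple-root ordering that puts it in standard form is (alpha_1, alpha_2, alpha_4, alpha_5, alpha_3). So the algebra is type A_5, i.e. sl(6).

A5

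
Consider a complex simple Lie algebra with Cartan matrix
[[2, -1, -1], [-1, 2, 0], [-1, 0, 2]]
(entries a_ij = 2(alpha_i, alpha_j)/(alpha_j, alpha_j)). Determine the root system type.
A_3

The matrix has rank 3 with 2's on the diagonal. Reading the off-diagonal entries as Dynkin edges (a single edge where a_ij = a_ji = -1; a double or triple edge where a_ij * a_ji = 2 or 3), the diagram is a chain of 3 nodes with single edges (A_3). One simple-root ordering that puts it in standard form is (alpha_2, alpha_1, alpha_3). So the algebra is type A_3, i.e. sl(4).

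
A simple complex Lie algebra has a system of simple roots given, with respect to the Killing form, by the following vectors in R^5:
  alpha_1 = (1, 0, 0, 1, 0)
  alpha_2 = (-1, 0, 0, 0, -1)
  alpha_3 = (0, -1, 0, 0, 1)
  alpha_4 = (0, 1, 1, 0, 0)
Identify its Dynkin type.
A_4 (sl(5))

Compute the Cartan integers a_ij = 2(alpha_i, alpha_j)/(alpha_j, alpha_j); the resulting 4x4 Cartan matrix is
[[2, -1, 0, 0], [-1, 2, -1, 0], [0, -1, 2, -1], [0, 0, -1, 2]].
All simple roots have the same length, so the diagram is simply laced. The associated Dynkin diagram is a chain of 4 nodes with single edges (A_4), so the type is A_4 (the algebra sl(5)).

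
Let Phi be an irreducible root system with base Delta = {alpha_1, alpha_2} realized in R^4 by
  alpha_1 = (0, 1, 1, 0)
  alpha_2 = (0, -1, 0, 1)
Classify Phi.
Compute the Cartan integers a_ij = 2(alpha_i, alpha_j)/(alpha_j, alpha_j); the resulting 2x2 Cartan matrix is
[[2, -1], [-1, 2]].
All simple roots have the same length, so the diagram is simply laced. The associated Dynkin diagram is a chain of 2 nodes with single edges (A_2), so the type is A_2 (the algebra sl(3)).

A_2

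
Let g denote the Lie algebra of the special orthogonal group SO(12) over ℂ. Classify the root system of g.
D6

This is so(12) with 12 even, which has dimension 12(12-1)/2 = 66 and rank 12/2 = 6. In the classification of classical Lie algebras, the orthogonal algebra so(2n) in an even number of variables has type D_n; here n = 6, so the Dynkin diagram is a chain of 4 nodes with a fork of two nodes at one end (D_6). Hence the type is D_6.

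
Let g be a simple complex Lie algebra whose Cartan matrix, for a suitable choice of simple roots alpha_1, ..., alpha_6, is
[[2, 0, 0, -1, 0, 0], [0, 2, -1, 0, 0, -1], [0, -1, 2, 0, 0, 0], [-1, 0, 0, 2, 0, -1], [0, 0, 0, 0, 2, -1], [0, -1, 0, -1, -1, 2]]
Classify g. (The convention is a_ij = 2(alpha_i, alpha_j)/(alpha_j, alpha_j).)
The matrix has rank 6 with 2's on the diagonal. Reading the off-diagonal entries as Dynkin edges (a single edge where a_ij = a_ji = -1; a double or triple edge where a_ij * a_ji = 2 or 3), the diagram is a chain of 5 nodes with one extra node attached to the third node from one end (E_6). One simple-root ordering that puts it in standard form is (alpha_1, alpha_5, alpha_4, alpha_6, alpha_2, alpha_3). So the algebra is type E_6.

E_6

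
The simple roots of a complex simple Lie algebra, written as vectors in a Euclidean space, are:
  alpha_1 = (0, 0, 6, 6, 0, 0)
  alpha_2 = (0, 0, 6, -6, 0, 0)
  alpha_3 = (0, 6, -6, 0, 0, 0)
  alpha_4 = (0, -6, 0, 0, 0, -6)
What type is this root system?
D_4 (so(8))

Compute the Cartan integers a_ij = 2(alpha_i, alpha_j)/(alpha_j, alpha_j); the resulting 4x4 Cartan matrix is
[[2, 0, -1, 0], [0, 2, -1, 0], [-1, -1, 2, -1], [0, 0, -1, 2]].
All simple roots have the same length, so the diagram is simply laced. The associated Dynkin diagram is a chain of 2 nodes with a fork of two nodes at one end (D_4), so the type is D_4 (the algebra so(8)).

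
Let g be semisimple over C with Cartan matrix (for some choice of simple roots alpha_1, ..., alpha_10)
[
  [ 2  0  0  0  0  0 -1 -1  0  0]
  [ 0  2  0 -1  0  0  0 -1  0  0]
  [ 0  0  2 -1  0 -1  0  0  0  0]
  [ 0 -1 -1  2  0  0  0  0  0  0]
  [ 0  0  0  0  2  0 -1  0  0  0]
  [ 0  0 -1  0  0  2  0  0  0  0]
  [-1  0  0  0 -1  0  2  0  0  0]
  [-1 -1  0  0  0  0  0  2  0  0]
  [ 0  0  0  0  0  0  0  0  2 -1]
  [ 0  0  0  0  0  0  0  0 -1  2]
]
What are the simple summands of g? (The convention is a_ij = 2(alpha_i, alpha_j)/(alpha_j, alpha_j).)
The diagram associated to this matrix has two connected components: the simple roots {alpha_9, alpha_10} form a chain of 2 nodes with single edges (A_2), and {alpha_1, alpha_2, alpha_3, alpha_4, alpha_5, alpha_6, alpha_7, alpha_8} form a chain of 8 nodes with single edges (A_8). A semisimple Lie algebra decomposes uniquely as the direct sum of simple ideals, one per connected component of its Dynkin diagram, so g ≅ A_2 ⊕ A_8 (dimension 8 + 80 = 88).

A_2 (sl(3)) + A_8 (sl(9))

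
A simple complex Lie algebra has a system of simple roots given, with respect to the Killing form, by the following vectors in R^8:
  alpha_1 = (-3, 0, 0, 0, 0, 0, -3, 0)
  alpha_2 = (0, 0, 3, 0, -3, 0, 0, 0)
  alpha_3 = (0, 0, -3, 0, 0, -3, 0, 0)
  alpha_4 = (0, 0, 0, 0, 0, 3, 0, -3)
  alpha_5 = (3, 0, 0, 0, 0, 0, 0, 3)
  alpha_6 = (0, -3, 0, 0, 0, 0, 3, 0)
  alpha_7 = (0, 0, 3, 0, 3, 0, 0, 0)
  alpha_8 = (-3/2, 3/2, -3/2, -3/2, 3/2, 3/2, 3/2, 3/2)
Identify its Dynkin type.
Compute the Cartan integers a_ij = 2(alpha_i, alpha_j)/(alpha_j, alpha_j); the resulting 8x8 Cartan matrix is
[[2, 0, 0, 0, -1, -1, 0, 0], [0, 2, -1, 0, 0, 0, 0, -1], [0, -1, 2, -1, 0, 0, -1, 0], [0, 0, -1, 2, -1, 0, 0, 0], [-1, 0, 0, -1, 2, 0, 0, 0], [-1, 0, 0, 0, 0, 2, 0, 0], [0, 0, -1, 0, 0, 0, 2, 0], [0, -1, 0, 0, 0, 0, 0, 2]].
All simple roots have the same length, so the diagram is simply laced. The associated Dynkin diagram is a chain of 7 nodes with one extra node attached to the third node from one end (E_8), so the type is E_8.

type E_8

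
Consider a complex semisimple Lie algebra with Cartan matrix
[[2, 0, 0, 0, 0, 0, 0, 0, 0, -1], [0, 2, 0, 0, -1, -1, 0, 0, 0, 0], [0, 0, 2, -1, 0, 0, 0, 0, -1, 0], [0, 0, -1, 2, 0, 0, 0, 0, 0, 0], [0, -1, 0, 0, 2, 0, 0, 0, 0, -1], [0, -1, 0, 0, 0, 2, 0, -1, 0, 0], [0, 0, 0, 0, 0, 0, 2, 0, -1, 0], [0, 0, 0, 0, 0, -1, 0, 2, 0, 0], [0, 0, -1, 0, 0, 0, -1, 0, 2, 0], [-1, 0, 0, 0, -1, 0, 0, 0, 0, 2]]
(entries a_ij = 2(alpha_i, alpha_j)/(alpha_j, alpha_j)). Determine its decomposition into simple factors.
type A_4 ⊕ type A_6

The diagram associated to this matrix has two connected components: the simple roots {alpha_3, alpha_4, alpha_7, alpha_9} form a chain of 4 nodes with single edges (A_4), and {alpha_1, alpha_2, alpha_5, alpha_6, alpha_8, alpha_10} form a chain of 6 nodes with single edges (A_6). A semisimple Lie algebra decomposes uniquely as the direct sum of simple ideals, one per connected component of its Dynkin diagram, so g ≅ A_4 ⊕ A_6 (dimension 24 + 48 = 72).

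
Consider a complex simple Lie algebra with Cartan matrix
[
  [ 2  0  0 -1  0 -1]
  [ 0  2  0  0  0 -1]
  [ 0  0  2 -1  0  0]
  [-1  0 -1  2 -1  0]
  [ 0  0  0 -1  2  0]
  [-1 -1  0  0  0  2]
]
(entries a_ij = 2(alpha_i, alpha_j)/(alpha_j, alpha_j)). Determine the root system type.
D_6

The matrix has rank 6 with 2's on the diagonal. Reading the off-diagonal entries as Dynkin edges (a single edge where a_ij = a_ji = -1; a double or triple edge where a_ij * a_ji = 2 or 3), the diagram is a chain of 4 nodes with a fork of two nodes at one end (D_6). One simple-root ordering that puts it in standard form is (alpha_2, alpha_6, alpha_1, alpha_4, alpha_3, alpha_5). So the algebra is type D_6, i.e. so(12).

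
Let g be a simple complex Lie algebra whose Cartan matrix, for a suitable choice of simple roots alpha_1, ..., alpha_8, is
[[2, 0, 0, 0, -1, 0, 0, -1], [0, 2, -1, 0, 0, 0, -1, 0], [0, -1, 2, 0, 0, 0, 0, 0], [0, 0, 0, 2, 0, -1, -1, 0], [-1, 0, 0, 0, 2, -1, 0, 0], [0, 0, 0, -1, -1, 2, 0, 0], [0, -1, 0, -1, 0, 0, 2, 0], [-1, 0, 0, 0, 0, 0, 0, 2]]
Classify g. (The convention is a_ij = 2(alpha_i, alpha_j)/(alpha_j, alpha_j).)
A_8

The matrix has rank 8 with 2's on the diagonal. Reading the off-diagonal entries as Dynkin edges (a single edge where a_ij = a_ji = -1; a double or triple edge where a_ij * a_ji = 2 or 3), the diagram is a chain of 8 nodes with single edges (A_8). One simple-root ordering that puts it in standard form is (alpha_3, alpha_2, alpha_7, alpha_4, alpha_6, alpha_5, alpha_1, alpha_8). So the algebra is type A_8, i.e. sl(9).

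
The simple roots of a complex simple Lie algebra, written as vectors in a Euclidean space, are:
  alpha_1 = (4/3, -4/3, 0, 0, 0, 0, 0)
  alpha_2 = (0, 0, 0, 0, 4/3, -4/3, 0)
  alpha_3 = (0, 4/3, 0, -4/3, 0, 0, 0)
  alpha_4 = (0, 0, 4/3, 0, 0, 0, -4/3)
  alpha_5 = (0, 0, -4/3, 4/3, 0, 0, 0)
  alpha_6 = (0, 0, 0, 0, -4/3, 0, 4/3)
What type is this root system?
A_6 (sl(7))

Compute the Cartan integers a_ij = 2(alpha_i, alpha_j)/(alpha_j, alpha_j); the resulting 6x6 Cartan matrix is
[[2, 0, -1, 0, 0, 0], [0, 2, 0, 0, 0, -1], [-1, 0, 2, 0, -1, 0], [0, 0, 0, 2, -1, -1], [0, 0, -1, -1, 2, 0], [0, -1, 0, -1, 0, 2]].
All simple roots have the same length, so the diagram is simply laced. The associated Dynkin diagram is a chain of 6 nodes with single edges (A_6), so the type is A_6 (the algebra sl(7)).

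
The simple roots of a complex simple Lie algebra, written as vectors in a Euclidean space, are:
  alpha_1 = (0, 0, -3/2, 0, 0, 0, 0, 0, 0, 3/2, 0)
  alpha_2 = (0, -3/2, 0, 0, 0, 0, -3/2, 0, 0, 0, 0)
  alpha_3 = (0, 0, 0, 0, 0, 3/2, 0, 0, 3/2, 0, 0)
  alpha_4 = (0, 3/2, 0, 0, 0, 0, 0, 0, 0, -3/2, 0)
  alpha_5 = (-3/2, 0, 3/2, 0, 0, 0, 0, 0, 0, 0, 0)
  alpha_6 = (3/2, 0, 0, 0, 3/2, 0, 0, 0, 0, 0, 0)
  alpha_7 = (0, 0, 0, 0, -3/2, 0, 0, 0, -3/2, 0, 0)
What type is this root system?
A_7

Compute the Cartan integers a_ij = 2(alpha_i, alpha_j)/(alpha_j, alpha_j); the resulting 7x7 Cartan matrix is
[[2, 0, 0, -1, -1, 0, 0], [0, 2, 0, -1, 0, 0, 0], [0, 0, 2, 0, 0, 0, -1], [-1, -1, 0, 2, 0, 0, 0], [-1, 0, 0, 0, 2, -1, 0], [0, 0, 0, 0, -1, 2, -1], [0, 0, -1, 0, 0, -1, 2]].
All simple roots have the same length, so the diagram is simply laced. The associated Dynkin diagram is a chain of 7 nodes with single edges (A_7), so the type is A_7 (the algebra sl(8)).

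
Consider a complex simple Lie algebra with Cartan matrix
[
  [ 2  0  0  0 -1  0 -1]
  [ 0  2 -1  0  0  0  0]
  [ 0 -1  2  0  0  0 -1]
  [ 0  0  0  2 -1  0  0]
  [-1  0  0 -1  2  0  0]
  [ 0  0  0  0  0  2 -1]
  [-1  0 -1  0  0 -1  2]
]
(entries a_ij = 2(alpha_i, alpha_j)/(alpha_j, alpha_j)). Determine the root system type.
The matrix has rank 7 with 2's on the diagonal. Reading the off-diagonal entries as Dynkin edges (a single edge where a_ij = a_ji = -1; a double or triple edge where a_ij * a_ji = 2 or 3), the diagram is a chain of 6 nodes with one extra node attached to the third node from one end (E_7). One simple-root ordering that puts it in standard form is (alpha_2, alpha_6, alpha_3, alpha_7, alpha_1, alpha_5, alpha_4). So the algebra is type E_7.

type E_7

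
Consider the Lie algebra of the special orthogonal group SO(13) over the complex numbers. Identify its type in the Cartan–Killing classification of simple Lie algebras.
This is so(13) with 13 odd, which has dimension 13(13-1)/2 = 78 and rank (13-1)/2 = 6. In the classification of classical Lie algebras, the orthogonal algebra so(2n+1) in an odd number of variables has type B_n; here n = 6, so the Dynkin diagram is a chain of 6 nodes with a double edge at one end; the terminal node there is the unique short simple root (B_6). Hence the type is B_6.

type B_6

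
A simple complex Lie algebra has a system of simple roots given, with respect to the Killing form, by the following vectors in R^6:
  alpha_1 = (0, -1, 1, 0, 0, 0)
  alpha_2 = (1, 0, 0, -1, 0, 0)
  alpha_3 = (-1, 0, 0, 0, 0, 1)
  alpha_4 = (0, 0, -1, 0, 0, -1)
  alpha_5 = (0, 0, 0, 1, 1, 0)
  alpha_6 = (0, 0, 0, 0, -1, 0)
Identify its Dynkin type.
B6

Compute the Cartan integers a_ij = 2(alpha_i, alpha_j)/(alpha_j, alpha_j); the resulting 6x6 Cartan matrix is
[[2, 0, 0, -1, 0, 0], [0, 2, -1, 0, -1, 0], [0, -1, 2, -1, 0, 0], [-1, 0, -1, 2, 0, 0], [0, -1, 0, 0, 2, -2], [0, 0, 0, 0, -1, 2]].
The roots have two lengths (squared-length ratio 2:1); the short ones are alpha_{6}. The associated Dynkin diagram is a chain of 6 nodes with a double edge at one end; the terminal node there is the unique short simple root (B_6), so the type is B_6 (the algebra so(13)).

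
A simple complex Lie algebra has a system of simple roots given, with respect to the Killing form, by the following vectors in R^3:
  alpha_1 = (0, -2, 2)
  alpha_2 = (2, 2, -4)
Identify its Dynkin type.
G_2

Compute the Cartan integers a_ij = 2(alpha_i, alpha_j)/(alpha_j, alpha_j); the resulting 2x2 Cartan matrix is
[[2, -1], [-3, 2]].
The roots have two lengths (squared-length ratio 3:1); the short ones are alpha_{1}. The associated Dynkin diagram is two nodes joined by a triple edge (G_2), so the type is G_2.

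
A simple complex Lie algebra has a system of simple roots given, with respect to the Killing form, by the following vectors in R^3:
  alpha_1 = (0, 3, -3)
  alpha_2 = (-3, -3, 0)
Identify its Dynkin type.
type A_2

Compute the Cartan integers a_ij = 2(alpha_i, alpha_j)/(alpha_j, alpha_j); the resulting 2x2 Cartan matrix is
[[2, -1], [-1, 2]].
All simple roots have the same length, so the diagram is simply laced. The associated Dynkin diagram is a chain of 2 nodes with single edges (A_2), so the type is A_2 (the algebra sl(3)).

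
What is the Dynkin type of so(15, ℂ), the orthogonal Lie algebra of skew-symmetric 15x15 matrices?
This is so(15) with 15 odd, which has dimension 15(15-1)/2 = 105 and rank (15-1)/2 = 7. In the classification of classical Lie algebras, the orthogonal algebra so(2n+1) in an odd number of variables has type B_n; here n = 7, so the Dynkin diagram is a chain of 7 nodes with a double edge at one end; the terminal node there is the unique short simple root (B_7). Hence the type is B_7.

type B_7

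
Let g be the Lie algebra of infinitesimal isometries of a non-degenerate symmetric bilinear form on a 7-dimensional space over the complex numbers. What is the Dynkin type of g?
B_3 (so(7))

This is so(7) with 7 odd, which has dimension 7(7-1)/2 = 21 and rank (7-1)/2 = 3. In the classification of classical Lie algebras, the orthogonal algebra so(2n+1) in an odd number of variables has type B_n; here n = 3, so the Dynkin diagram is a chain of 3 nodes with a double edge at one end; the terminal node there is the unique short simple root (B_3). Hence the type is B_3.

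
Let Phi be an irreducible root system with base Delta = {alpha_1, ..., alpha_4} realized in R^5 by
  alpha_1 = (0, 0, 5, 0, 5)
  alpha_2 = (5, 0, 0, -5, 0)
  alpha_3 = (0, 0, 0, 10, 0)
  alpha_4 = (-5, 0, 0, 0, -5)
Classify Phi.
type C_4

Compute the Cartan integers a_ij = 2(alpha_i, alpha_j)/(alpha_j, alpha_j); the resulting 4x4 Cartan matrix is
[[2, 0, 0, -1], [0, 2, -1, -1], [0, -2, 2, 0], [-1, -1, 0, 2]].
The roots have two lengths (squared-length ratio 2:1); the short ones are alpha_{1,2,4}. The associated Dynkin diagram is a chain of 4 nodes with a double edge at one end; the terminal node there is the unique long simple root (C_4), so the type is C_4 (the algebra sp(8)).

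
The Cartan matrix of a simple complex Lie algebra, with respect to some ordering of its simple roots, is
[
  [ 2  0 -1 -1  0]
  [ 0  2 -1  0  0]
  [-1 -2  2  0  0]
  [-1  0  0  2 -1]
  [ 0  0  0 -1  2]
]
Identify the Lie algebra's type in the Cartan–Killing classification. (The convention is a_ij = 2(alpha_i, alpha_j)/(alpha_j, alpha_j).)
B_5

The matrix has rank 5 with 2's on the diagonal. Reading the off-diagonal entries as Dynkin edges (a single edge where a_ij = a_ji = -1; a double or triple edge where a_ij * a_ji = 2 or 3), the diagram is a chain of 5 nodes with a double edge at one end; the terminal node there is the unique short simple root (B_5). One simple-root ordering that puts it in standard form is (alpha_5, alpha_4, alpha_1, alpha_3, alpha_2). So the algebra is type B_5, i.e. so(11).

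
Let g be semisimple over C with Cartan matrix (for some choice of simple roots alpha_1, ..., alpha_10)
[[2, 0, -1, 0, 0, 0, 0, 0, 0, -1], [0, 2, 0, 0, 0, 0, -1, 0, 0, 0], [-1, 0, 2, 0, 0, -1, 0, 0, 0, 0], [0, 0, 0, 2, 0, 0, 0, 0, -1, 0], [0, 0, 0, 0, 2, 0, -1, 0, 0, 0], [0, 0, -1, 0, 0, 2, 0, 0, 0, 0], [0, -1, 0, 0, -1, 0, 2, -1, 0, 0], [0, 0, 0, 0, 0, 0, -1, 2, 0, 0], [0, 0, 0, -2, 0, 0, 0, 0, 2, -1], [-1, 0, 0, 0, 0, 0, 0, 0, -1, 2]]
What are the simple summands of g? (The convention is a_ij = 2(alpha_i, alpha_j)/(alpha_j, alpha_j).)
B6 + D4

The diagram associated to this matrix has two connected components: the simple roots {alpha_1, alpha_3, alpha_4, alpha_6, alpha_9, alpha_10} form a chain of 6 nodes with a double edge at one end; the terminal node there is the unique short simple root (B_6), and {alpha_2, alpha_5, alpha_7, alpha_8} form a chain of 2 nodes with a fork of two nodes at one end (D_4). A semisimple Lie algebra decomposes uniquely as the direct sum of simple ideals, one per connected component of its Dynkin diagram, so g ≅ B_6 ⊕ D_4 (dimension 78 + 28 = 106).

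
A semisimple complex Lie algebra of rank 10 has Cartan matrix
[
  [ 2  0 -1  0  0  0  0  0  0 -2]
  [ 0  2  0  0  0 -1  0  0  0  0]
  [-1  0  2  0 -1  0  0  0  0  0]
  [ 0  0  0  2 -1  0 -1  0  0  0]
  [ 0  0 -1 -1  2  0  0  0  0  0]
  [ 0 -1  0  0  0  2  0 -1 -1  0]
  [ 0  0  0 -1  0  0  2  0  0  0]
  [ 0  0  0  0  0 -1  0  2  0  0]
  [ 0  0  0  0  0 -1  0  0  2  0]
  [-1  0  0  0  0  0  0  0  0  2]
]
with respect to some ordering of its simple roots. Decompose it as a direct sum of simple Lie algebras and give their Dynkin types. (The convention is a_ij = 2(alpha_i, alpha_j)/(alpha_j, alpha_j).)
type B_6 ⊕ type D_4

The diagram associated to this matrix has two connected components: the simple roots {alpha_1, alpha_3, alpha_4, alpha_5, alpha_7, alpha_10} form a chain of 6 nodes with a double edge at one end; the terminal node there is the unique short simple root (B_6), and {alpha_2, alpha_6, alpha_8, alpha_9} form a chain of 2 nodes with a fork of two nodes at one end (D_4). A semisimple Lie algebra decomposes uniquely as the direct sum of simple ideals, one per connected component of its Dynkin diagram, so g ≅ B_6 ⊕ D_4 (dimension 78 + 28 = 106).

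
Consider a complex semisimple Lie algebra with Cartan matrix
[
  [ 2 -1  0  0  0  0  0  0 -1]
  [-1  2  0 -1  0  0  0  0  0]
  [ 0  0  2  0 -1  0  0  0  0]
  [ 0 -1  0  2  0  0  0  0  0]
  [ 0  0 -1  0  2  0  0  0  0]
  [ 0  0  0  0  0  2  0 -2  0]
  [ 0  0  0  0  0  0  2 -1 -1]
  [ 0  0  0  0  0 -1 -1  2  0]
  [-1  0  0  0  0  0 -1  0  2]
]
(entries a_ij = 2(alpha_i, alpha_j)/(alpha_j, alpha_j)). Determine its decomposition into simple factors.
A_2 ⊕ C_7

The diagram associated to this matrix has two connected components: the simple roots {alpha_3, alpha_5} form a chain of 2 nodes with single edges (A_2), and {alpha_1, alpha_2, alpha_4, alpha_6, alpha_7, alpha_8, alpha_9} form a chain of 7 nodes with a double edge at one end; the terminal node there is the unique long simple root (C_7). A semisimple Lie algebra decomposes uniquely as the direct sum of simple ideals, one per connected component of its Dynkin diagram, so g ≅ A_2 ⊕ C_7 (dimension 8 + 105 = 113).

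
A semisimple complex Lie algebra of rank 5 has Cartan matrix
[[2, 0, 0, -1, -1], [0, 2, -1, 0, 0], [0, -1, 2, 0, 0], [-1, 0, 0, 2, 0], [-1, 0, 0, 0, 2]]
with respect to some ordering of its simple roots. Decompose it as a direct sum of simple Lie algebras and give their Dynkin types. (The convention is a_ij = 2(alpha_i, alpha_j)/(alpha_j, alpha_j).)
The diagram associated to this matrix has two connected components: the simple roots {alpha_2, alpha_3} form a chain of 2 nodes with single edges (A_2), and {alpha_1, alpha_4, alpha_5} form a chain of 3 nodes with single edges (A_3). A semisimple Lie algebra decomposes uniquely as the direct sum of simple ideals, one per connected component of its Dynkin diagram, so g ≅ A_2 ⊕ A_3 (dimension 8 + 15 = 23).

A2 + A3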